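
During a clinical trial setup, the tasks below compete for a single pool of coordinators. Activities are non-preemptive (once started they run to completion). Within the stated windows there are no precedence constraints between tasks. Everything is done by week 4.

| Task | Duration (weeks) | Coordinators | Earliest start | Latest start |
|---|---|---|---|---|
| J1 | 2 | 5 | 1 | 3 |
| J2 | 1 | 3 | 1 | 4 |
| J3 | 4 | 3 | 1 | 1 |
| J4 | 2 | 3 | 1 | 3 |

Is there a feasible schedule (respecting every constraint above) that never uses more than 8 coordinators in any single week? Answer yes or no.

The minimum achievable peak is 9; 8 < 9, so no feasible schedule stays within the cap.

no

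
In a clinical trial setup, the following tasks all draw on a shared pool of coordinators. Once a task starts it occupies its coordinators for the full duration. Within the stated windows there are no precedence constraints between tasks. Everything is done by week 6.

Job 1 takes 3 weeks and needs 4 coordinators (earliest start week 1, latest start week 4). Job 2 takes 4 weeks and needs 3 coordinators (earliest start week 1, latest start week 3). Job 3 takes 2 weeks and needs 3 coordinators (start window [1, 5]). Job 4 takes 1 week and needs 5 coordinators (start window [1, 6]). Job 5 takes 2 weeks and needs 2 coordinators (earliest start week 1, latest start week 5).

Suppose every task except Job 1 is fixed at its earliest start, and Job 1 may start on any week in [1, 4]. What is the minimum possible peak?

13

Job 1@1: w1:17  w2:12  w3:7  w4:3  w5:0  w6:0 → peak 17
Job 1@2: w1:13  w2:12  w3:7  w4:7  w5:0  w6:0 → peak 13
Job 1@3: w1:13  w2:8  w3:7  w4:7  w5:4  w6:0 → peak 13
Job 1@4: w1:13  w2:8  w3:3  w4:7  w5:4  w6:4 → peak 13
Best is Job 1@2, peak 13.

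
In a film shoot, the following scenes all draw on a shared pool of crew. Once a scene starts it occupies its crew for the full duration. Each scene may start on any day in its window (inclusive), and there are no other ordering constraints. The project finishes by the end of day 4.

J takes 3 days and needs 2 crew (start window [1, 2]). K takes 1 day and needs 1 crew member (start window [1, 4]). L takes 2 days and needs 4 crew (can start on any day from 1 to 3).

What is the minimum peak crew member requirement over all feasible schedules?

Early-start (J@1, K@1, L@1) gives peak 7: d1:7  d2:6  d3:2  d4:0.
Shift L→2.
Schedule J@1, K@1, L@2: d1:3  d2:6  d3:6  d4:0 — peak 6.
No arrangement of the 24 feasible schedules does better.

6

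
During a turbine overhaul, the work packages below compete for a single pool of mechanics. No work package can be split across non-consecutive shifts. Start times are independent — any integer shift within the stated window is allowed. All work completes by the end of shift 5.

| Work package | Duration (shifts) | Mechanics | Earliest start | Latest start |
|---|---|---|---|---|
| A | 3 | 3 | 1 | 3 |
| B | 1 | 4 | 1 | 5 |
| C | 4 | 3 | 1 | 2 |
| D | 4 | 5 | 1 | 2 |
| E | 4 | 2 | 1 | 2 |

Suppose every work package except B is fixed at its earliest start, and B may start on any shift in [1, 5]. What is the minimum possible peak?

13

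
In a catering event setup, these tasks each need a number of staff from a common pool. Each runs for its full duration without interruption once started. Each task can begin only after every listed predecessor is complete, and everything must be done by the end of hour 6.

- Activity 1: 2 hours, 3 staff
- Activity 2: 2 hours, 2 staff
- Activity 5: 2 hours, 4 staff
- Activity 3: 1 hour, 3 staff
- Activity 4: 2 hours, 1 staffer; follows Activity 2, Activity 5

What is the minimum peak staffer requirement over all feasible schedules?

Early-start (Activity 1@1, Activity 2@1, Activity 5@1, Activity 3@1, Activity 4@3) gives peak 12: h1:12  h2:9  h3:1  h4:1  h5:0  h6:0.
Shift Activity 5→3, Activity 3→5, Activity 4→5.
Schedule Activity 1@1, Activity 2@1, Activity 5@3, Activity 3@5, Activity 4@5: h1:5  h2:5  h3:4  h4:4  h5:4  h6:1 — peak 5.

5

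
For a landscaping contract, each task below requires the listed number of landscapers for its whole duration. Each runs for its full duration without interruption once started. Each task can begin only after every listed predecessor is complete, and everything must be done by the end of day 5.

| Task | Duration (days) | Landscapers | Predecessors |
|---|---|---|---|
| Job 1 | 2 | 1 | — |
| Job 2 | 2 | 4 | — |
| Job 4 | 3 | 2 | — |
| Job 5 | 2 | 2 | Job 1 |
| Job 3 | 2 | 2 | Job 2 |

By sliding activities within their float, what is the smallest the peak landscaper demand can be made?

Early-start (Job 1@1, Job 2@1, Job 4@1, Job 5@3, Job 3@3) gives peak 7: d1:7  d2:7  d3:6  d4:4  d5:0.
Shift Job 4→3.
Schedule Job 1@1, Job 2@1, Job 4@3, Job 5@3, Job 3@3: d1:5  d2:5  d3:6  d4:6  d5:2 — peak 6.

6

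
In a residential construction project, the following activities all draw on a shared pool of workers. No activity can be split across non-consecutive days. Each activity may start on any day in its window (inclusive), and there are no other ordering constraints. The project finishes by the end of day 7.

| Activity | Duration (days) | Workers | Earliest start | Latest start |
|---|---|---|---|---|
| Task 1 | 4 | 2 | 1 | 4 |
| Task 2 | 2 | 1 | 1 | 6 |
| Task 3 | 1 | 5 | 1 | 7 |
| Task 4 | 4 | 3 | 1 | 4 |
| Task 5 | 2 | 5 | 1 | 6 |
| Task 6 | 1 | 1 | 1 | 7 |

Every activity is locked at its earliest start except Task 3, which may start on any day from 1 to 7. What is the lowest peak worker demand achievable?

12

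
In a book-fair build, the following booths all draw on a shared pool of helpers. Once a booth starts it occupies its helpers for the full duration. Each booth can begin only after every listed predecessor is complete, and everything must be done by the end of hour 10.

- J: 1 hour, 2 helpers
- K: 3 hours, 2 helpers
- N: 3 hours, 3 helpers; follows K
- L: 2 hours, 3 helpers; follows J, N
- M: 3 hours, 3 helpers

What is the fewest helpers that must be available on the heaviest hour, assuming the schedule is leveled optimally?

Early-start (J@1, K@1, N@4, L@7, M@1) gives peak 7: h1:7  h2:5  h3:5  h4:3  h5:3  h6:3  h7:3  h8:3  h9:0  h10:0.
Shift N→5, L→8, M→2.
Schedule J@1, K@1, N@5, L@8, M@2: h1:4  h2:5  h3:5  h4:3  h5:3  h6:3  h7:3  h8:3  h9:3  h10:0 — peak 5.

5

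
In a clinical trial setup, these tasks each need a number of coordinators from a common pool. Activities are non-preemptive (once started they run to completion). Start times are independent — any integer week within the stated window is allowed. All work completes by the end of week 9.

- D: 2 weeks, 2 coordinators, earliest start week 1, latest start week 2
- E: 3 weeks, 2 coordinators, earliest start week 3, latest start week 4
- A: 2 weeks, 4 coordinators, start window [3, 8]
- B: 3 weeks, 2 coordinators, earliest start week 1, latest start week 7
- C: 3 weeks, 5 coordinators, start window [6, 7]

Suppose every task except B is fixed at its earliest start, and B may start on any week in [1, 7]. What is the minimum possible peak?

B@1: w1:4  w2:4  w3:8  w4:6  w5:2  w6:5  w7:5  w8:5  w9:0 → peak 8
B@2: w1:2  w2:4  w3:8  w4:8  w5:2  w6:5  w7:5  w8:5  w9:0 → peak 8
B@3: w1:2  w2:2  w3:8  w4:8  w5:4  w6:5  w7:5  w8:5  w9:0 → peak 8
B@4: w1:2  w2:2  w3:6  w4:8  w5:4  w6:7  w7:5  w8:5  w9:0 → peak 8
B@5: w1:2  w2:2  w3:6  w4:6  w5:4  w6:7  w7:7  w8:5  w9:0 → peak 7
B@6: w1:2  w2:2  w3:6  w4:6  w5:2  w6:7  w7:7  w8:7  w9:0 → peak 7
B@7: w1:2  w2:2  w3:6  w4:6  w5:2  w6:5  w7:7  w8:7  w9:2 → peak 7
Best is B@5, peak 7.

7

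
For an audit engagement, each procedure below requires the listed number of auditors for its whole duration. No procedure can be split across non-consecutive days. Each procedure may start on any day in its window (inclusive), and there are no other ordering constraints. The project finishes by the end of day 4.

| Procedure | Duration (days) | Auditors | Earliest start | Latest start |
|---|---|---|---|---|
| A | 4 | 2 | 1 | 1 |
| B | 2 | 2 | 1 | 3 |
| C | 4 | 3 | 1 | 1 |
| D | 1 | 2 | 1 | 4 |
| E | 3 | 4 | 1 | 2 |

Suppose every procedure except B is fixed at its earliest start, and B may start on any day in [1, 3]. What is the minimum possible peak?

B@1: d1:13  d2:11  d3:9  d4:5 → peak 13
B@2: d1:11  d2:11  d3:11  d4:5 → peak 11
B@3: d1:11  d2:9  d3:11  d4:7 → peak 11
Best is B@2, peak 11.

11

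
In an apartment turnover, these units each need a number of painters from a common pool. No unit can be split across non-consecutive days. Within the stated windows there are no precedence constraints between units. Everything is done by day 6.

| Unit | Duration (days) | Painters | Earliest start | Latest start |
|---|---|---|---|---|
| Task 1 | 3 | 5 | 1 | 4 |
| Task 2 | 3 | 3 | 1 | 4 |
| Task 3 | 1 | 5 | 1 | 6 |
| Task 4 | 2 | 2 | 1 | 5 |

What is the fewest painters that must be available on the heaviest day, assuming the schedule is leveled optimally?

Early-start (Task 1@1, Task 2@1, Task 3@1, Task 4@1) gives peak 15: d1:15  d2:10  d3:8  d4:0  d5:0  d6:0.
Shift Task 3→4, Task 4→4.
Schedule Task 1@1, Task 2@1, Task 3@4, Task 4@4: d1:8  d2:8  d3:8  d4:7  d5:2  d6:0 — peak 8.

8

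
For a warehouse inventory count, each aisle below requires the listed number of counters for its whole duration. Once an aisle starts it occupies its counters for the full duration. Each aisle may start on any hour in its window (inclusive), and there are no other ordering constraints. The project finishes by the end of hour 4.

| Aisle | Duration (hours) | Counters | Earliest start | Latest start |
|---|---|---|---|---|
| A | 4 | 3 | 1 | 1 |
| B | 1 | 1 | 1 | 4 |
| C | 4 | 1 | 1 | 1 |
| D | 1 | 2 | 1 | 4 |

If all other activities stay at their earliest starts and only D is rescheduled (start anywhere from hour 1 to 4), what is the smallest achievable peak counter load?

6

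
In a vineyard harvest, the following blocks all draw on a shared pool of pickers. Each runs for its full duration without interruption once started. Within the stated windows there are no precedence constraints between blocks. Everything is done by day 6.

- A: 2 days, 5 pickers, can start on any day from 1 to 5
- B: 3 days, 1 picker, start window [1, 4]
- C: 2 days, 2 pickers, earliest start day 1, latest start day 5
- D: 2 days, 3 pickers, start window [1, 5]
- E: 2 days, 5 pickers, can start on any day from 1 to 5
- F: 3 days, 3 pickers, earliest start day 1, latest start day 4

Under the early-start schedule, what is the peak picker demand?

Early-start schedule: A@1, B@1, C@1, D@1, E@1, F@1.
Load per day: day 1: 19, day 2: 19, day 3: 4, day 4: 0, day 5: 0, day 6: 0.
Peak is 19.

19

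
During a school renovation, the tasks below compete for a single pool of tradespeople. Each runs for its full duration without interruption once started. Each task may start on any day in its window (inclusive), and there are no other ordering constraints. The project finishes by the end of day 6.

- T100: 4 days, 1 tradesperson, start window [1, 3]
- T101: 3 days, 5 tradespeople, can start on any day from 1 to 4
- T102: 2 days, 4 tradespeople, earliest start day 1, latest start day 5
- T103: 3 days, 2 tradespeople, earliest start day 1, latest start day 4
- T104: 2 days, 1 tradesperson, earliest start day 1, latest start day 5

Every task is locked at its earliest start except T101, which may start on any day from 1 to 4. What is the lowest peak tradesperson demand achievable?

T101@1: d1:13  d2:13  d3:8  d4:1  d5:0  d6:0 → peak 13
T101@2: d1:8  d2:13  d3:8  d4:6  d5:0  d6:0 → peak 13
T101@3: d1:8  d2:8  d3:8  d4:6  d5:5  d6:0 → peak 8
T101@4: d1:8  d2:8  d3:3  d4:6  d5:5  d6:5 → peak 8
Best is T101@3, peak 8.

8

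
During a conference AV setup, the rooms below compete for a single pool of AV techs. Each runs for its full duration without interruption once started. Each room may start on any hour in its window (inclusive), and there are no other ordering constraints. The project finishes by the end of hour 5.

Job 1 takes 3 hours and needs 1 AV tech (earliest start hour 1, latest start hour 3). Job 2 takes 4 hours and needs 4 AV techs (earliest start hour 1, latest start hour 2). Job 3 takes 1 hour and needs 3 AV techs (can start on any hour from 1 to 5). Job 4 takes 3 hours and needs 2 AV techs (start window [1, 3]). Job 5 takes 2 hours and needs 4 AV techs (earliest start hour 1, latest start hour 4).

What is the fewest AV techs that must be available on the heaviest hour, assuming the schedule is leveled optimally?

8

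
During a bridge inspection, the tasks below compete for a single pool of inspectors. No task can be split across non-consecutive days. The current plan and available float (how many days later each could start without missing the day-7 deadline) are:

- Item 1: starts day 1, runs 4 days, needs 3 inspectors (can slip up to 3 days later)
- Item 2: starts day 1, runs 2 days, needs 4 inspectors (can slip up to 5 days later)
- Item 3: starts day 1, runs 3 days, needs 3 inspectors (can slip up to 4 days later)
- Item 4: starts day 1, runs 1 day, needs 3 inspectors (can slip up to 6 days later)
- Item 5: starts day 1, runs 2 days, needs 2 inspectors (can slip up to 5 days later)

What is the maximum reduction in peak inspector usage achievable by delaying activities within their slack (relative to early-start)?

Early-start peak: d1:15  d2:12  d3:6  d4:3  d5:0  d6:0  d7:0 ⇒ 15.
Leveled (Item 1@1, Item 2@5, Item 3@1, Item 4@4, Item 5@5): d1:6  d2:6  d3:6  d4:6  d5:6  d6:6  d7:0 ⇒ 6.
Reduction 15 − 6 = 9.

9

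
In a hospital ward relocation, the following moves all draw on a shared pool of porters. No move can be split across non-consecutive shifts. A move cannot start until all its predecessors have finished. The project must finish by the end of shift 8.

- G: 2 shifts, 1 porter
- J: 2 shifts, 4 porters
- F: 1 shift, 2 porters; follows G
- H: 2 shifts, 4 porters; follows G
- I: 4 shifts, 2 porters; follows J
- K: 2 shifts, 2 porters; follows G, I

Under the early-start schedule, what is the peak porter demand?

8

Early-start schedule: G@1, J@1, F@3, H@3, I@3, K@7.
Load per shift: shift 1: 5, shift 2: 5, shift 3: 8, shift 4: 6, shift 5: 2, shift 6: 2, shift 7: 2, shift 8: 2.
Peak is 8.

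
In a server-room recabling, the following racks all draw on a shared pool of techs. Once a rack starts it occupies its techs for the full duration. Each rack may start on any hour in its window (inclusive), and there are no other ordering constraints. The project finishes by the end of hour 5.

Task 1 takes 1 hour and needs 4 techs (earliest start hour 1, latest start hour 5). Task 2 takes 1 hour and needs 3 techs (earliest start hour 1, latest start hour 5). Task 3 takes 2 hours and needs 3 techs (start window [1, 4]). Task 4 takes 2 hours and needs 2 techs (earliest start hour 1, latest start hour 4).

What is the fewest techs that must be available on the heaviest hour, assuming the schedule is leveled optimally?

Early-start (Task 1@1, Task 2@1, Task 3@1, Task 4@1) gives peak 12: h1:12  h2:5  h3:0  h4:0  h5:0.
Shift Task 2→2, Task 3→3, Task 4→2.
Schedule Task 1@1, Task 2@2, Task 3@3, Task 4@2: h1:4  h2:5  h3:5  h4:3  h5:0 — peak 5.

5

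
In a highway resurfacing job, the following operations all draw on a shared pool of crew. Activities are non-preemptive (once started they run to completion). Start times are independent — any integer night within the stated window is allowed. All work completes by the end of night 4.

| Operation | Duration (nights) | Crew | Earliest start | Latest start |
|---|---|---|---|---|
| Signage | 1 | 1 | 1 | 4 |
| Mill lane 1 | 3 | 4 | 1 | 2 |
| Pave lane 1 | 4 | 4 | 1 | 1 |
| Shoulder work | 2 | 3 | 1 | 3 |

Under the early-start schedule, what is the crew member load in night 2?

11

At early start, night 2 has: Mill lane 1, Pave lane 1, Shoulder work.
Demand: 4 + 4 + 3 = 11.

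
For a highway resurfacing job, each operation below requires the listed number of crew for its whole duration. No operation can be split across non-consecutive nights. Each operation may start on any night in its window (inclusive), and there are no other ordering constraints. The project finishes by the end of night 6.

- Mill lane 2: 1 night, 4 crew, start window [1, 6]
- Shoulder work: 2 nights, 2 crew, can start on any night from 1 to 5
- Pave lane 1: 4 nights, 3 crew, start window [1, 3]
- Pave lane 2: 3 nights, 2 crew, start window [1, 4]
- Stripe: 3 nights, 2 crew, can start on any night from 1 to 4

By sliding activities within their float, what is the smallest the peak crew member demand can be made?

7

Early-start (Mill lane 2@1, Shoulder work@1, Pave lane 1@1, Pave lane 2@1, Stripe@1) gives peak 13: n1:13  n2:9  n3:7  n4:3  n5:0  n6:0.
Shift Pave lane 1→2, Pave lane 2→2, Stripe→3.
Schedule Mill lane 2@1, Shoulder work@1, Pave lane 1@2, Pave lane 2@2, Stripe@3: n1:6  n2:7  n3:7  n4:7  n5:5  n6:0 — peak 7.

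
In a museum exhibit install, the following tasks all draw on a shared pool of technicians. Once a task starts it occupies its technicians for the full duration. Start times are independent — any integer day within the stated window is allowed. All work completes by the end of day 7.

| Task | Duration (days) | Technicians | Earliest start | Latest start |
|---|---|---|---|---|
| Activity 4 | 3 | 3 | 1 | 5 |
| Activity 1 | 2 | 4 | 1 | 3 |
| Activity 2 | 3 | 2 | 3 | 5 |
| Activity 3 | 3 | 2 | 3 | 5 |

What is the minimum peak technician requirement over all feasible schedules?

7

Schedule Activity 4@1, Activity 1@1, Activity 2@3, Activity 3@3: d1:7  d2:7  d3:7  d4:4  d5:4  d6:0  d7:0 — peak 7.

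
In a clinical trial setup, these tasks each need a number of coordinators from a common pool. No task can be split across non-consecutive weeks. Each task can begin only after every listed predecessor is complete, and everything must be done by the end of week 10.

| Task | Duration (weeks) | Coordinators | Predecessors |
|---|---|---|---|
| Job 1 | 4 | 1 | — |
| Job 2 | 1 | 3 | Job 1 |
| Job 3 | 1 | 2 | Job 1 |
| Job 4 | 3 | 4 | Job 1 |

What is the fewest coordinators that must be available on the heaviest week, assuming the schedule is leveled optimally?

4

Early-start (Job 1@1, Job 2@5, Job 3@5, Job 4@5) gives peak 9: w1:1  w2:1  w3:1  w4:1  w5:9  w6:4  w7:4  w8:0  w9:0  w10:0.
Shift Job 3→6, Job 4→7.
Schedule Job 1@1, Job 2@5, Job 3@6, Job 4@7: w1:1  w2:1  w3:1  w4:1  w5:3  w6:2  w7:4  w8:4  w9:4  w10:0 — peak 4.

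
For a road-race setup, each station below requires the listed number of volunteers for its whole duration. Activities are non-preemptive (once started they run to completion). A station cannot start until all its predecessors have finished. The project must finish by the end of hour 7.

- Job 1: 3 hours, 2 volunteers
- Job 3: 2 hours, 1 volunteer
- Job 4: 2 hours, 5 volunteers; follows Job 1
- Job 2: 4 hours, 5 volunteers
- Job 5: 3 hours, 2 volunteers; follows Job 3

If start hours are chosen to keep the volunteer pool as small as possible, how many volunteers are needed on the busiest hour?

7

Early-start (Job 1@1, Job 3@1, Job 4@4, Job 2@1, Job 5@3) gives peak 12: h1:8  h2:8  h3:9  h4:12  h5:7  h6:0  h7:0.
Shift Job 1→3, Job 4→6, Job 5→5.
Schedule Job 1@3, Job 3@1, Job 4@6, Job 2@1, Job 5@5: h1:6  h2:6  h3:7  h4:7  h5:4  h6:7  h7:7 — peak 7.
Total volunteer-hours = 44 over 7 hours ⇒ peak ≥ ⌈44/7⌉ = 7, so 7 is optimal.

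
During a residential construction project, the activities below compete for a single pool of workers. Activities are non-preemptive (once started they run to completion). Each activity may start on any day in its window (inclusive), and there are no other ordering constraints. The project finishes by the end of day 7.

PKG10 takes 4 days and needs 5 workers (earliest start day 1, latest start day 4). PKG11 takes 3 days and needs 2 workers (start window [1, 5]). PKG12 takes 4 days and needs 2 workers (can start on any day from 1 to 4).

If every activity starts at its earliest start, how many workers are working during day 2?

At early start, day 2 has: PKG10, PKG11, PKG12.
Demand: 5 + 2 + 2 = 9.

9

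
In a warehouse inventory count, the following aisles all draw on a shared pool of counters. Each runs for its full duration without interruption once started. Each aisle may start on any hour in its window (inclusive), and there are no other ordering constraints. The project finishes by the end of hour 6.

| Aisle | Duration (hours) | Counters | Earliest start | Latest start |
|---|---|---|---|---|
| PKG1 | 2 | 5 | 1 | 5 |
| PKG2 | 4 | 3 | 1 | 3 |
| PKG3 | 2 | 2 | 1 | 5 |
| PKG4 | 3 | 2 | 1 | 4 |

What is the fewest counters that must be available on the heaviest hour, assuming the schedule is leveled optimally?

7

Early-start (PKG1@1, PKG2@1, PKG3@1, PKG4@1) gives peak 12: h1:12  h2:12  h3:5  h4:3  h5:0  h6:0.
Shift PKG2→3, PKG4→3.
Schedule PKG1@1, PKG2@3, PKG3@1, PKG4@3: h1:7  h2:7  h3:5  h4:5  h5:5  h6:3 — peak 7.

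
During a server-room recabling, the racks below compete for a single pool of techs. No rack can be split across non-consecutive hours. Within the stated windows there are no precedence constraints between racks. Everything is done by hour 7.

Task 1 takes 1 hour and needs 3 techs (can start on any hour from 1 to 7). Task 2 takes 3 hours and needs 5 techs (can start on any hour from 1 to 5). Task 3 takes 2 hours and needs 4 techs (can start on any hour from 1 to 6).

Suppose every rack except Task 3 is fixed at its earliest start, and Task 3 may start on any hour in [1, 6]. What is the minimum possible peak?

Task 3@1: h1:12  h2:9  h3:5  h4:0  h5:0  h6:0  h7:0 → peak 12
Task 3@2: h1:8  h2:9  h3:9  h4:0  h5:0  h6:0  h7:0 → peak 9
Task 3@3: h1:8  h2:5  h3:9  h4:4  h5:0  h6:0  h7:0 → peak 9
Task 3@4: h1:8  h2:5  h3:5  h4:4  h5:4  h6:0  h7:0 → peak 8
Task 3@5: h1:8  h2:5  h3:5  h4:0  h5:4  h6:4  h7:0 → peak 8
Task 3@6: h1:8  h2:5  h3:5  h4:0  h5:0  h6:4  h7:4 → peak 8
Best is Task 3@4, peak 8.

8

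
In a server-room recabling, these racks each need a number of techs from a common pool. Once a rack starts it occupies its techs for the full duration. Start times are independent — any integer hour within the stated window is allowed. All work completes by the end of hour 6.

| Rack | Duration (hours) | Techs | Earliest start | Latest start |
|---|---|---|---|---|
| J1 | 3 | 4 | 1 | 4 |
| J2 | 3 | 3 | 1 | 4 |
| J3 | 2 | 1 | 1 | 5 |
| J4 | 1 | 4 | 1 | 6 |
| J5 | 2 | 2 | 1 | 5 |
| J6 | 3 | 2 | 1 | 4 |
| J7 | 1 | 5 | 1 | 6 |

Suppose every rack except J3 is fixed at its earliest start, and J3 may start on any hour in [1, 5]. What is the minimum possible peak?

20

J3@1: h1:21  h2:12  h3:9  h4:0  h5:0  h6:0 → peak 21
J3@2: h1:20  h2:12  h3:10  h4:0  h5:0  h6:0 → peak 20
J3@3: h1:20  h2:11  h3:10  h4:1  h5:0  h6:0 → peak 20
J3@4: h1:20  h2:11  h3:9  h4:1  h5:1  h6:0 → peak 20
J3@5: h1:20  h2:11  h3:9  h4:0  h5:1  h6:1 → peak 20
Best is J3@2, peak 20.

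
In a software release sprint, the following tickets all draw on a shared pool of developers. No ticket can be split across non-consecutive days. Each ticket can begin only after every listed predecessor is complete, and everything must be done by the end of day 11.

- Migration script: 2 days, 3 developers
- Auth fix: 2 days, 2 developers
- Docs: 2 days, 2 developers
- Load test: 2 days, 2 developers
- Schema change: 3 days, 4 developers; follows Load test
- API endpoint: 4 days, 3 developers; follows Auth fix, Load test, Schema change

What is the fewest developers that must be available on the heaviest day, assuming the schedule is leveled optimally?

5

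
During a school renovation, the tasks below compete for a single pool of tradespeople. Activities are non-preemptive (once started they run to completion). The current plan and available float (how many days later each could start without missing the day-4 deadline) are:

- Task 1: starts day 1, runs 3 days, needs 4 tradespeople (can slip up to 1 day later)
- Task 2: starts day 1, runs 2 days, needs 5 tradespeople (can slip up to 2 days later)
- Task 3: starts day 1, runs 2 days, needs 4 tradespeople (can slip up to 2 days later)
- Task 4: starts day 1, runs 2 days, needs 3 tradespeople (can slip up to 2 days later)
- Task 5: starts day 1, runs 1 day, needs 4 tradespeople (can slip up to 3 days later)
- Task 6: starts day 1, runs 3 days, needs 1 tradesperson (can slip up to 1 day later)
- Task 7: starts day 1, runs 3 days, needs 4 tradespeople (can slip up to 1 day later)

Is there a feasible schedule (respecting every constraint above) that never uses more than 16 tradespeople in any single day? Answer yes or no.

yes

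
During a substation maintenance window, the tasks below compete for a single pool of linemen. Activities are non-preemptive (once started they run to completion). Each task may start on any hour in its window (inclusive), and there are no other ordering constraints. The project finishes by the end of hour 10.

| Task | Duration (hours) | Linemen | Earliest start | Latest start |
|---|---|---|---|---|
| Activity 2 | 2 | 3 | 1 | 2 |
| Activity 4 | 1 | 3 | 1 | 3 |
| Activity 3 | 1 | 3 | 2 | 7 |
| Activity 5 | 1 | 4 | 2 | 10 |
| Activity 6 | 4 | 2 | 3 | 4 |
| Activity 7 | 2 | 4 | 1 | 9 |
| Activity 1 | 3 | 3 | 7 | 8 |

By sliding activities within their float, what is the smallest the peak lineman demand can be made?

6

Early-start (Activity 2@1, Activity 4@1, Activity 3@2, Activity 5@2, Activity 6@3, Activity 7@1, Activity 1@7) gives peak 14: h1:10  h2:14  h3:2  h4:2  h5:2  h6:2  h7:3  h8:3  h9:3  h10:0.
Shift Activity 5→3, Activity 7→4.
Schedule Activity 2@1, Activity 4@1, Activity 3@2, Activity 5@3, Activity 6@3, Activity 7@4, Activity 1@7: h1:6  h2:6  h3:6  h4:6  h5:6  h6:2  h7:3  h8:3  h9:3  h10:0 — peak 6.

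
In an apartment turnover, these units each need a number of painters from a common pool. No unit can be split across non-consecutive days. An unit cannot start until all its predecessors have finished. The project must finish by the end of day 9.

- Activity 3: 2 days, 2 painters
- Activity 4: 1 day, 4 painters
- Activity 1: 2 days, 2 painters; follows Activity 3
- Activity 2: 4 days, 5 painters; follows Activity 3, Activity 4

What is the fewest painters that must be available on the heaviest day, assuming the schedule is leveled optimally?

Early-start (Activity 3@1, Activity 4@1, Activity 1@3, Activity 2@3) gives peak 7: d1:6  d2:2  d3:7  d4:7  d5:5  d6:5  d7:0  d8:0  d9:0.
Shift Activity 4→3, Activity 1→4, Activity 2→6.
Schedule Activity 3@1, Activity 4@3, Activity 1@4, Activity 2@6: d1:2  d2:2  d3:4  d4:2  d5:2  d6:5  d7:5  d8:5  d9:5 — peak 5.

5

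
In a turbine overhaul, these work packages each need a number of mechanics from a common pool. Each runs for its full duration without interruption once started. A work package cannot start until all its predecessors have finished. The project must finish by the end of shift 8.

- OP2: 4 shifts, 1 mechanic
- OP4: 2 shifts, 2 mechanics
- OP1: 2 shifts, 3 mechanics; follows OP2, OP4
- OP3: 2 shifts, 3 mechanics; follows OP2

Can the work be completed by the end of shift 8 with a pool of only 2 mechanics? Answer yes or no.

no

Total mechanic-shifts = 20; over 8 shifts the average is 20/8 > 2, so some shift must exceed 2.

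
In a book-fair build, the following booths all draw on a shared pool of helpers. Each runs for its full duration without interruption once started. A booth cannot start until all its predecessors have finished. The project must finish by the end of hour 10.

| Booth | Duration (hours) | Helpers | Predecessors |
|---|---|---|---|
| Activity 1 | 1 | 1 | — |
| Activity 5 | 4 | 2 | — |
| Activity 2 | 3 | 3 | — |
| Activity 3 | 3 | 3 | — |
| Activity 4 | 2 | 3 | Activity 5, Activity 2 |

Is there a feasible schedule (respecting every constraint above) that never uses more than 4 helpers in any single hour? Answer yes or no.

no

The minimum achievable peak is 5; 4 < 5, so no feasible schedule stays within the cap.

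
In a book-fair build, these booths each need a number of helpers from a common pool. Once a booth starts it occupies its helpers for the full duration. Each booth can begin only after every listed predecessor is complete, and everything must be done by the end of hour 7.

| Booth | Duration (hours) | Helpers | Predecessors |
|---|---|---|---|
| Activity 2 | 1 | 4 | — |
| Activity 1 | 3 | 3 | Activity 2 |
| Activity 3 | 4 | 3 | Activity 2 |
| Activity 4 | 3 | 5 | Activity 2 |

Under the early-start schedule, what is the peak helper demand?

11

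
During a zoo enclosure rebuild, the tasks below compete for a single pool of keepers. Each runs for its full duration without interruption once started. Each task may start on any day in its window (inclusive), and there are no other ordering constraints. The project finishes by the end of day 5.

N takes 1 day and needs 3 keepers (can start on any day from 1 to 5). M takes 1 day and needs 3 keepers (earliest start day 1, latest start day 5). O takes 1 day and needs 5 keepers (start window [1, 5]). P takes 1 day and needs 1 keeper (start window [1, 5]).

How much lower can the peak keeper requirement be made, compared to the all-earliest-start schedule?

Early-start peak: d1:12  d2:0  d3:0  d4:0  d5:0 ⇒ 12.
Leveled (N@1, M@2, O@3, P@1): d1:4  d2:3  d3:5  d4:0  d5:0 ⇒ 5.
Reduction 12 − 5 = 7.

7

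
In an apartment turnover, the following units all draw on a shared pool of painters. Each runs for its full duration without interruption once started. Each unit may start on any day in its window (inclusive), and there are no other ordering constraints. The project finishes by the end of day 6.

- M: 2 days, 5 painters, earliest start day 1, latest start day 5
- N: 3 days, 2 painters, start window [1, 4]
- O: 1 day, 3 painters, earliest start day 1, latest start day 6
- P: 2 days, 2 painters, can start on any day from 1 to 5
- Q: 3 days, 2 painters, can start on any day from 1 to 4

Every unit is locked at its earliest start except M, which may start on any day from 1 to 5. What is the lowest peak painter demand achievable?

M@1: d1:14  d2:11  d3:4  d4:0  d5:0  d6:0 → peak 14
M@2: d1:9  d2:11  d3:9  d4:0  d5:0  d6:0 → peak 11
M@3: d1:9  d2:6  d3:9  d4:5  d5:0  d6:0 → peak 9
M@4: d1:9  d2:6  d3:4  d4:5  d5:5  d6:0 → peak 9
M@5: d1:9  d2:6  d3:4  d4:0  d5:5  d6:5 → peak 9
Best is M@3, peak 9.

9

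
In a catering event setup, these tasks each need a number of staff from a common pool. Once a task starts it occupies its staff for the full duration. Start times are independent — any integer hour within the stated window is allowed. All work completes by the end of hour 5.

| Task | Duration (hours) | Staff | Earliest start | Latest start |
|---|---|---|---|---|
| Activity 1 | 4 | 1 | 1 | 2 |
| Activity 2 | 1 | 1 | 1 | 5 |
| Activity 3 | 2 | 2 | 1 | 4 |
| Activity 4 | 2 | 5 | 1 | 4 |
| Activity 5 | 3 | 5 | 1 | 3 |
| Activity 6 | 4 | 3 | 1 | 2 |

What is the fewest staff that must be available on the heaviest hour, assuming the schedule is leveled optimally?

11

Early-start (Activity 1@1, Activity 2@1, Activity 3@1, Activity 4@1, Activity 5@1, Activity 6@1) gives peak 17: h1:17  h2:16  h3:9  h4:4  h5:0.
Shift Activity 5→3, Activity 6→2.
Schedule Activity 1@1, Activity 2@1, Activity 3@1, Activity 4@1, Activity 5@3, Activity 6@2: h1:9  h2:11  h3:9  h4:9  h5:8 — peak 11.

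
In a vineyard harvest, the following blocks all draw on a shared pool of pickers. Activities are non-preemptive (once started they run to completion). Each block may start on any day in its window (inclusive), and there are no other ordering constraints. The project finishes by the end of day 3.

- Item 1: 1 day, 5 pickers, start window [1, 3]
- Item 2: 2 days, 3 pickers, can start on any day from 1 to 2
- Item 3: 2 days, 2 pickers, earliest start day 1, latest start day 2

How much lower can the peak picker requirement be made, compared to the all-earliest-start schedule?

5

Early-start peak: d1:10  d2:5  d3:0 ⇒ 10.
Leveled (Item 1@1, Item 2@2, Item 3@2): d1:5  d2:5  d3:5 ⇒ 5.
Reduction 10 − 5 = 5.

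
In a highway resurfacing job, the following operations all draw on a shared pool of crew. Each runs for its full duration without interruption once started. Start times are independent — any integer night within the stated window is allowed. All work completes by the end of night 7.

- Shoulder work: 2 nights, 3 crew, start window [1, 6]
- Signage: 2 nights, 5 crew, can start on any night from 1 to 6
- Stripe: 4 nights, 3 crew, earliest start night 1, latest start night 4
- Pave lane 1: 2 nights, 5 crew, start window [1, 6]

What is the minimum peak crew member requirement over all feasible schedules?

Early-start (Shoulder work@1, Signage@1, Stripe@1, Pave lane 1@1) gives peak 16: n1:16  n2:16  n3:3  n4:3  n5:0  n6:0  n7:0.
Shift Stripe→3, Pave lane 1→3.
Schedule Shoulder work@1, Signage@1, Stripe@3, Pave lane 1@3: n1:8  n2:8  n3:8  n4:8  n5:3  n6:3  n7:0 — peak 8.

8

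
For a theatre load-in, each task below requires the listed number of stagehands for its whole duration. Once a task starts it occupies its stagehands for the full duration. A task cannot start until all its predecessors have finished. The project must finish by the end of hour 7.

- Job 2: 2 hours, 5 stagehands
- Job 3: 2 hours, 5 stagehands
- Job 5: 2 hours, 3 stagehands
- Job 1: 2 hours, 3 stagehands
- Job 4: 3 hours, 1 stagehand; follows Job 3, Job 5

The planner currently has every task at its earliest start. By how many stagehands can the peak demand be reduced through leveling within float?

10

Early-start peak: h1:16  h2:16  h3:1  h4:1  h5:1  h6:0  h7:0 ⇒ 16.
Leveled (Job 2@5, Job 3@1, Job 5@3, Job 1@3, Job 4@5): h1:5  h2:5  h3:6  h4:6  h5:6  h6:6  h7:1 ⇒ 6.
Reduction 16 − 6 = 10.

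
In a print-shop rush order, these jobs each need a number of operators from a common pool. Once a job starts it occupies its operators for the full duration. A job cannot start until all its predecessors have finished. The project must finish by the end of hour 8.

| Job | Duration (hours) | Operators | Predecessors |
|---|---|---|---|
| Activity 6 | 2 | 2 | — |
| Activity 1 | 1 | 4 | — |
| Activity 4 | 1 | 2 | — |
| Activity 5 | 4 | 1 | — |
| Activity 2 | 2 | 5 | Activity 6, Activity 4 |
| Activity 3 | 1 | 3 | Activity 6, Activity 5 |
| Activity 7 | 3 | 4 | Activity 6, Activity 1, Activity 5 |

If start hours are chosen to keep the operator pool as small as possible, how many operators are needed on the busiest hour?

Early-start (Activity 6@1, Activity 1@1, Activity 4@1, Activity 5@1, Activity 2@3, Activity 3@5, Activity 7@5) gives peak 9: h1:9  h2:3  h3:6  h4:6  h5:7  h6:4  h7:4  h8:0.
Shift Activity 4→2.
Schedule Activity 6@1, Activity 1@1, Activity 4@2, Activity 5@1, Activity 2@3, Activity 3@5, Activity 7@5: h1:7  h2:5  h3:6  h4:6  h5:7  h6:4  h7:4  h8:0 — peak 7.

7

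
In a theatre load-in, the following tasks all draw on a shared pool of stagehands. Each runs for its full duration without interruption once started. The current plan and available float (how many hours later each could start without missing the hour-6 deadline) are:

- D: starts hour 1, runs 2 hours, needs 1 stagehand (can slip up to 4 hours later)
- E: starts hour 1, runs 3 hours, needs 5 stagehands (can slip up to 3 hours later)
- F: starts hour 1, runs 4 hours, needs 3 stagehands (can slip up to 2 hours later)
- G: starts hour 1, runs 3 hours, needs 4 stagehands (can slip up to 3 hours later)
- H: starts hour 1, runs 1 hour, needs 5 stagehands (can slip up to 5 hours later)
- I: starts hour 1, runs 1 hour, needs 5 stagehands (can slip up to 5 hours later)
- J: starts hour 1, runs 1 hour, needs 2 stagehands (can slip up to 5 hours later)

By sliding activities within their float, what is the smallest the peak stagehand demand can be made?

9

Early-start (D@1, E@1, F@1, G@1, H@1, I@1, J@1) gives peak 25: h1:25  h2:13  h3:12  h4:3  h5:0  h6:0.
Shift G→4, H→5, I→6, J→4.
Schedule D@1, E@1, F@1, G@4, H@5, I@6, J@4: h1:9  h2:9  h3:8  h4:9  h5:9  h6:9 — peak 9.
Total stagehand-hours = 53 over 6 hours ⇒ peak ≥ ⌈53/6⌉ = 9, so 9 is optimal.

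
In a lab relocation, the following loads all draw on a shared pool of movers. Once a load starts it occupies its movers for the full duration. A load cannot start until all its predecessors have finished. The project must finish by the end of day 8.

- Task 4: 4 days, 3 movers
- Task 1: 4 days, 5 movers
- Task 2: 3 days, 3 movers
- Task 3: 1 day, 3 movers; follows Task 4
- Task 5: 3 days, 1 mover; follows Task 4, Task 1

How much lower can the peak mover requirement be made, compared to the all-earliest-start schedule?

3

Early-start peak: d1:11  d2:11  d3:11  d4:8  d5:4  d6:1  d7:1  d8:0 ⇒ 11.
Leveled (Task 4@1, Task 1@1, Task 2@5, Task 3@5, Task 5@5): d1:8  d2:8  d3:8  d4:8  d5:7  d6:4  d7:4  d8:0 ⇒ 8.
Reduction 11 − 8 = 3.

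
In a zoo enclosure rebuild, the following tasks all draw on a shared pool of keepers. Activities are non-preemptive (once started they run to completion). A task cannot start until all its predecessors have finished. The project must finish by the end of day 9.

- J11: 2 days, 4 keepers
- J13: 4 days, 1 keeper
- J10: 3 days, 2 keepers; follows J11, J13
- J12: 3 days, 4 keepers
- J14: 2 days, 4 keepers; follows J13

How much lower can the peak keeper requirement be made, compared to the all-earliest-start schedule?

Early-start peak: d1:9  d2:9  d3:5  d4:1  d5:6  d6:6  d7:2  d8:0  d9:0 ⇒ 9.
Leveled (J11@1, J13@1, J10@5, J12@3, J14@6): d1:5  d2:5  d3:5  d4:5  d5:6  d6:6  d7:6  d8:0  d9:0 ⇒ 6.
Reduction 9 − 6 = 3.

3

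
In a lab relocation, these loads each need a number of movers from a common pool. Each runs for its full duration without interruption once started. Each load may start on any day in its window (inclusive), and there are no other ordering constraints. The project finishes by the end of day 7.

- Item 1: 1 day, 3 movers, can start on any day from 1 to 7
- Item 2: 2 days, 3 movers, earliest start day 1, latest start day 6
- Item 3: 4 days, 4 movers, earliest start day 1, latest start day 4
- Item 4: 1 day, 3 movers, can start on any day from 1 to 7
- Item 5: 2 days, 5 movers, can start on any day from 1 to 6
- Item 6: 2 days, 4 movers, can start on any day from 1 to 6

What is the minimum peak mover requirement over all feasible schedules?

8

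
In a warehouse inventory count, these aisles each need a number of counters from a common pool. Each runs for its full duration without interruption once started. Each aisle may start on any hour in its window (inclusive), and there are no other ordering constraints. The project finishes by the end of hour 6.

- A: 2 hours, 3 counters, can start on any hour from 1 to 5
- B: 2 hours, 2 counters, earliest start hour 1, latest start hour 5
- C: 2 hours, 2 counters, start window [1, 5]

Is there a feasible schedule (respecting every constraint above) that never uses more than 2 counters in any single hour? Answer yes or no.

no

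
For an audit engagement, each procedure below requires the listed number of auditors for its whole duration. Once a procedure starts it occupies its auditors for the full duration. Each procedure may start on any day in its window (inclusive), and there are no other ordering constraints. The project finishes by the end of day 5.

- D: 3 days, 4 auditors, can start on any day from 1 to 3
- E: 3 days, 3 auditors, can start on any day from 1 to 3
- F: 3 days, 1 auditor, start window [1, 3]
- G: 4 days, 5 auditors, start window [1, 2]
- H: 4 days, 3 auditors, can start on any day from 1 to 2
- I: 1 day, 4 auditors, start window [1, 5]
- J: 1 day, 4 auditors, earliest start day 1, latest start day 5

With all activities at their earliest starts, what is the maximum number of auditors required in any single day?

24

Early-start schedule: D@1, E@1, F@1, G@1, H@1, I@1, J@1.
Load per day: day 1: 24, day 2: 16, day 3: 16, day 4: 8, day 5: 0.
Peak is 24.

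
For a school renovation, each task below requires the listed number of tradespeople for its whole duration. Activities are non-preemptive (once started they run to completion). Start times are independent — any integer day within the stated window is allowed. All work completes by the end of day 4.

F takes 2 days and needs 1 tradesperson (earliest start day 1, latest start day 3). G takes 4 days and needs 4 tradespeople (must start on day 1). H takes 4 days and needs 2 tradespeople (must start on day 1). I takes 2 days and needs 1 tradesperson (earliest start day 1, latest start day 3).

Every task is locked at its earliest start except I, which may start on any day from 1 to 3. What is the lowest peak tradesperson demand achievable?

I@1: d1:8  d2:8  d3:6  d4:6 → peak 8
I@2: d1:7  d2:8  d3:7  d4:6 → peak 8
I@3: d1:7  d2:7  d3:7  d4:7 → peak 7
Best is I@3, peak 7.

7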